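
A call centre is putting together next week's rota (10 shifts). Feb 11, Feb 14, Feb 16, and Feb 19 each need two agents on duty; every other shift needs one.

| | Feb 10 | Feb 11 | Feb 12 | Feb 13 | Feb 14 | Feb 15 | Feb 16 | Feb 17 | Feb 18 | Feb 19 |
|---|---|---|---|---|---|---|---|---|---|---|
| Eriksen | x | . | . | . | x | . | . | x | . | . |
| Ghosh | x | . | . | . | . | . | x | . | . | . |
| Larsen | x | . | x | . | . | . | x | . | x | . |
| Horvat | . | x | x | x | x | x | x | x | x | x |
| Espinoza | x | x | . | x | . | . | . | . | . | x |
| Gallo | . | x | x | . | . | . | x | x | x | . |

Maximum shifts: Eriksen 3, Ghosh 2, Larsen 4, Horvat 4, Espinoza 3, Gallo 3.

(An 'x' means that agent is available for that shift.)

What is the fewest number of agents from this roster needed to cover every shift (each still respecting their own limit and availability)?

14 slots to fill and no one can take more than 4, so at least ⌈14/4⌉ = 4 agents are needed.
No set of 4 agents can cover every shift (each such set leaves at least one shift with no one available or exceeds a cap).
Eriksen, Ghosh, Larsen, Horvat, and Espinoza alone can cover everything: Feb 10→Eriksen, Feb 11→Horvat+Espinoza, Feb 12→Larsen, Feb 13→Espinoza, Feb 14→Eriksen+Horvat, Feb 15→Horvat, Feb 16→Ghosh+Larsen, Feb 17→Eriksen, Feb 18→Larsen, Feb 19→Horvat+Espinoza.

5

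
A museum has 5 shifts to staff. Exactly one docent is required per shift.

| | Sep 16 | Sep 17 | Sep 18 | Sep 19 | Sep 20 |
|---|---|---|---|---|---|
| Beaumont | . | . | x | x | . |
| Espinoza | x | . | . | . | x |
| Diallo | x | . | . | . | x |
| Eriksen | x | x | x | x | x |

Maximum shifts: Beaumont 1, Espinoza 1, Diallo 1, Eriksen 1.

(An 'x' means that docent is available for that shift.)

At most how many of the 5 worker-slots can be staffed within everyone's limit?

4

Total capacity across all docents is 1+1+1+1 = 4, and 5 slots are needed, so at most 4 can be filled.
An assignment achieving 4: Sep 16→Espinoza, Sep 17→Eriksen, Sep 18→Beaumont, Sep 20→Diallo.
Loads: Beaumont 1/1, Espinoza 1/1, Diallo 1/1, Eriksen 1/1.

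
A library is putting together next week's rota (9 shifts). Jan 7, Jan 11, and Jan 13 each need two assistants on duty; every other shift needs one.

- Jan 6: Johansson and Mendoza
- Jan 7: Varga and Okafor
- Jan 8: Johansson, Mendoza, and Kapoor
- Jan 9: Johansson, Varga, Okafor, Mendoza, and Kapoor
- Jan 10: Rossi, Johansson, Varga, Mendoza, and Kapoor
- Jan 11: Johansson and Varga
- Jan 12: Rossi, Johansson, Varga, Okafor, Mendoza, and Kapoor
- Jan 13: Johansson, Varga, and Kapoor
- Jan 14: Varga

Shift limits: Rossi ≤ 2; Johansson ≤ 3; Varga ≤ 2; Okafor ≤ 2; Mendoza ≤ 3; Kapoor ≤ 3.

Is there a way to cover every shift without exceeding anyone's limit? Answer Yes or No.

Total capacity is 15 and 12 slots are needed, so capacity alone doesn't rule it out.
Shifts {Jan 7, Jan 11, Jan 14} need 5 worker-slots in total, but the assistants available for any of those shifts (Johansson, Varga, and Okafor) can supply at most 4 among them. So no valid schedule exists.

No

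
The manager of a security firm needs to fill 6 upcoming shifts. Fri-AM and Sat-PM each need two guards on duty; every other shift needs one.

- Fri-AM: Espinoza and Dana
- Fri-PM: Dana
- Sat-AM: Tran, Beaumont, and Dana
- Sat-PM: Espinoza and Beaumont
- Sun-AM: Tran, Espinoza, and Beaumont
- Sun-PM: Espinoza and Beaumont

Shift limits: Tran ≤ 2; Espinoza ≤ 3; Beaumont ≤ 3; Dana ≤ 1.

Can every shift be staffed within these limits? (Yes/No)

No

Total capacity is 9 and 8 slots are needed, so capacity alone doesn't rule it out.
Shifts {Fri-AM, Fri-PM} need 3 worker-slots in total, but the guards available for any of those shifts (Espinoza and Dana) can supply at most 2 among them. So no valid schedule exists.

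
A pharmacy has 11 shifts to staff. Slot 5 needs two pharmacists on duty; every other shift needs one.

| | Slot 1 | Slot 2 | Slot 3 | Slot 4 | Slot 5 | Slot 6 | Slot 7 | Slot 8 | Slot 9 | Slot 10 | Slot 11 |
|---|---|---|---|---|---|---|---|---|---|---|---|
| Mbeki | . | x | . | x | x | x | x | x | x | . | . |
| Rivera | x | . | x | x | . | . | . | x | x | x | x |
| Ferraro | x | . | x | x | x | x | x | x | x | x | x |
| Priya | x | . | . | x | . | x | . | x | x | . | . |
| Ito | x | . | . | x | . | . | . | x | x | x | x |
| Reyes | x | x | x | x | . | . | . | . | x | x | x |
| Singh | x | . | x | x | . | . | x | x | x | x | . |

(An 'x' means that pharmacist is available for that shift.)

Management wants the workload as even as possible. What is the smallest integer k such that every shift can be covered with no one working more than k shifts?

With 7 pharmacists and 12 worker-slots to fill, someone must work at least ⌈12/7⌉ = 2 shifts, so k ≥ 2.
k = 2 works: Slot 1→Priya, Slot 2→Mbeki, Slot 3→Rivera, Slot 4→Ito, Slot 5→Mbeki+Ferraro, Slot 6→Ferraro, Slot 7→Singh, Slot 8→Priya, Slot 9→Reyes, Slot 10→Ito, Slot 11→Rivera.
Loads: Mbeki 2, Rivera 2, Ferraro 2, Priya 2, Ito 2, Reyes 1, Singh 1 — all ≤ 2.

2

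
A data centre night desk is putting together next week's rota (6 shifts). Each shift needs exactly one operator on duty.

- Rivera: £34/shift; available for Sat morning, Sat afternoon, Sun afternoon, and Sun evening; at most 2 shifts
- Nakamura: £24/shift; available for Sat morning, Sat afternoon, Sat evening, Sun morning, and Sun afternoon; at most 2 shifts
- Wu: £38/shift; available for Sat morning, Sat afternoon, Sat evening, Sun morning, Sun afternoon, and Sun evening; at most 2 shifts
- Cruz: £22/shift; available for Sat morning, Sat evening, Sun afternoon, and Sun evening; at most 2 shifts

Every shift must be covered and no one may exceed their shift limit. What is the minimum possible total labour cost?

Picking the cheapest available operator for each shift independently would cost £136, but that ignores the shift limits.
An optimal schedule: Sat morning→Rivera, Sat afternoon→Nakamura, Sat evening→Cruz, Sun morning→Nakamura, Sun afternoon→Rivera, Sun evening→Cruz.
Total: 34 + 24 + 22 + 24 + 34 + 22 = £160.

£160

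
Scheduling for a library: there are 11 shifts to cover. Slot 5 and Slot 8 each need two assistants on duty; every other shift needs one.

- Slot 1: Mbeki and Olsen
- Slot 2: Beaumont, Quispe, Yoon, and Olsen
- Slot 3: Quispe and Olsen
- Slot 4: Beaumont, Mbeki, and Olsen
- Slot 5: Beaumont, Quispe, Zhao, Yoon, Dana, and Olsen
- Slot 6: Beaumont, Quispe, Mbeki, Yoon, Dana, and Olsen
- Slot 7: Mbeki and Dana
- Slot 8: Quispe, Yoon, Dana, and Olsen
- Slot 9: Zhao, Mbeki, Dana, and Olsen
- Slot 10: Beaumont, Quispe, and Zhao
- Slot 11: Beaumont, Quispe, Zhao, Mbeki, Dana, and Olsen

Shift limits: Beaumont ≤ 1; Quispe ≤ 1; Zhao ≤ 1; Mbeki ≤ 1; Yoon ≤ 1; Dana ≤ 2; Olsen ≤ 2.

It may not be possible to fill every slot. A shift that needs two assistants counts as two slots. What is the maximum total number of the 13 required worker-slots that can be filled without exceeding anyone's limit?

9

Total capacity across all assistants is 1+1+1+1+1+2+2 = 9, and 13 slots are needed, so at most 9 can be filled.
An assignment achieving 9: Slot 1→Mbeki, Slot 2→Yoon, Slot 3→Quispe, Slot 4→Beaumont, Slot 7→Dana, Slot 8→Dana+Olsen, Slot 9→Olsen, Slot 10→Zhao.
Loads: Beaumont 1/1, Quispe 1/1, Zhao 1/1, Mbeki 1/1, Yoon 1/1, Dana 2/2, Olsen 2/2.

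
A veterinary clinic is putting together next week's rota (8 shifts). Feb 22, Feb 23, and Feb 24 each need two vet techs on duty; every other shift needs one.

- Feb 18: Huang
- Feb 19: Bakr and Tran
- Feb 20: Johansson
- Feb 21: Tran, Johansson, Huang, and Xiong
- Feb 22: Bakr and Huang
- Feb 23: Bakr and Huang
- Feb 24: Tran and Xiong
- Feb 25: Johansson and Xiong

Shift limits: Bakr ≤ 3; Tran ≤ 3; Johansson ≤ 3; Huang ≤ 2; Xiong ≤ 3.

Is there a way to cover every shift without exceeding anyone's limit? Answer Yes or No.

Total capacity is 14 and 11 slots are needed, so capacity alone doesn't rule it out.
Shifts {Feb 18, Feb 22, Feb 23} need 5 worker-slots in total, but the vet techs available for any of those shifts (Bakr and Huang) can supply at most 4 among them. So no valid schedule exists.

No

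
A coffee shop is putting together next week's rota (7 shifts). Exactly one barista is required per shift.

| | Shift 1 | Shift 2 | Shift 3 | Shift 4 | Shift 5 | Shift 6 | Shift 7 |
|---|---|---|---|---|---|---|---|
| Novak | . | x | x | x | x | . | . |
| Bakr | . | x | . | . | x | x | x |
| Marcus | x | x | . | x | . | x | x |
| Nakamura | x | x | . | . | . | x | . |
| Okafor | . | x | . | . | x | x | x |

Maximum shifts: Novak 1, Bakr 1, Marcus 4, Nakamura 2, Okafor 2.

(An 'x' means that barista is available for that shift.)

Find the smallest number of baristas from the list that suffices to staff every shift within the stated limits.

7 slots to fill and no one can take more than 4, so at least ⌈7/4⌉ = 2 baristas are needed.
Any 2 baristas together have capacity at most 4+2 = 6 < 7 slots, so 2 can never suffice.
Novak, Marcus, and Okafor alone can cover everything: Shift 1→Marcus, Shift 2→Okafor, Shift 3→Novak, Shift 4→Marcus, Shift 5→Okafor, Shift 6→Marcus, Shift 7→Marcus.

3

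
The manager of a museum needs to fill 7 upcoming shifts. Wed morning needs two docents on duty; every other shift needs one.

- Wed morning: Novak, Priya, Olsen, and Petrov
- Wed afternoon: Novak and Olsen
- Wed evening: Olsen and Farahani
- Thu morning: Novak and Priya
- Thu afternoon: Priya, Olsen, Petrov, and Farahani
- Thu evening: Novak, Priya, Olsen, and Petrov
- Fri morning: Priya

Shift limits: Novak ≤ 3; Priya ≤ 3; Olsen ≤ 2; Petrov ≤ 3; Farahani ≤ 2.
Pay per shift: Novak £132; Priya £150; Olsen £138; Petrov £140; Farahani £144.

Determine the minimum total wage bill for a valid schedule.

Fri morning can only be covered by Priya, so that assignment is forced.
Picking the cheapest available docent for each shift independently would cost £1092, but that ignores the shift limits.
An optimal schedule: Wed morning→Novak+Petrov, Wed afternoon→Novak, Wed evening→Olsen, Thu morning→Novak, Thu afternoon→Olsen, Thu evening→Petrov, Fri morning→Priya.
Total: 132 + 140 + 132 + 138 + 132 + 138 + 140 + 150 = £1102.

£1102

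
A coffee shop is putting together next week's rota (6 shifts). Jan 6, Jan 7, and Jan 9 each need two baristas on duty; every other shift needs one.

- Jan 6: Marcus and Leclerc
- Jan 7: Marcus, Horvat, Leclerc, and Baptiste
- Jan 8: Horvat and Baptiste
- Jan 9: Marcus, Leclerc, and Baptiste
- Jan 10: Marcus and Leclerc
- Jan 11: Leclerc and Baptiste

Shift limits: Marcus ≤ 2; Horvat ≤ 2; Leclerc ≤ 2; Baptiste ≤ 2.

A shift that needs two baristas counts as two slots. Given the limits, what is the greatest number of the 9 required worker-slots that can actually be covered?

Total capacity across all baristas is 2+2+2+2 = 8, and 9 slots are needed, so at most 8 can be filled.
An assignment achieving 8: Jan 6→Marcus+Leclerc, Jan 7→Horvat+Baptiste, Jan 8→Horvat, Jan 9→Baptiste, Jan 10→Marcus, Jan 11→Leclerc.
Loads: Marcus 2/2, Horvat 2/2, Leclerc 2/2, Baptiste 2/2.

8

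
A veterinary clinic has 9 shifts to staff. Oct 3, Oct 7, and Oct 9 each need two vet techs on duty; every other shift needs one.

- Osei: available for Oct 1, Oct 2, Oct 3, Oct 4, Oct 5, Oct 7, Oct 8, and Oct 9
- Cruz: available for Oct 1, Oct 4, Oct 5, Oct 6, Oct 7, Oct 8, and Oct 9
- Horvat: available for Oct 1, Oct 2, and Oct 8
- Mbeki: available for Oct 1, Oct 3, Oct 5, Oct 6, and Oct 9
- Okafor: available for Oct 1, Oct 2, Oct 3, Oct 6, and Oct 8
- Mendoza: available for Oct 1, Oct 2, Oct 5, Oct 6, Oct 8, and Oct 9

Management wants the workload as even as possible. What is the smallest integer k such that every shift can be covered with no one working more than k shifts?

With 6 vet techs and 12 worker-slots to fill, someone must work at least ⌈12/6⌉ = 2 shifts, so k ≥ 2.
k = 2 works: Oct 1→Mendoza, Oct 2→Horvat, Oct 3→Mbeki+Okafor, Oct 4→Osei, Oct 5→Cruz, Oct 6→Okafor, Oct 7→Osei+Cruz, Oct 8→Horvat, Oct 9→Mbeki+Mendoza.
Loads: Osei 2, Cruz 2, Horvat 2, Mbeki 2, Okafor 2, Mendoza 2 — all ≤ 2.

2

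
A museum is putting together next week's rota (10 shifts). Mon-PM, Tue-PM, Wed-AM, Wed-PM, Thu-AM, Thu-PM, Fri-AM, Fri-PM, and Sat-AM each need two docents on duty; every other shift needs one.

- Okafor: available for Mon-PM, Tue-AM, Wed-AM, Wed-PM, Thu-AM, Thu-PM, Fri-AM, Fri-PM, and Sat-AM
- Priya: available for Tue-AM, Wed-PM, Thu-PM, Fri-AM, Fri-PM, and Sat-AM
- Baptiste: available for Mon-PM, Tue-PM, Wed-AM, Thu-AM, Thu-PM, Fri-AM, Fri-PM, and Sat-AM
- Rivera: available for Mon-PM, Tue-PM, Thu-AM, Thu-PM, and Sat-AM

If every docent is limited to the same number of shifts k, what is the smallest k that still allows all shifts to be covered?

With 4 docents and 19 worker-slots to fill, someone must work at least ⌈19/4⌉ = 5 shifts, so k ≥ 5.
k = 5 works: Mon-PM→Okafor+Baptiste, Tue-AM→Okafor, Tue-PM→Baptiste+Rivera, Wed-AM→Okafor+Baptiste, Wed-PM→Okafor+Priya, Thu-AM→Okafor+Rivera, Thu-PM→Priya+Rivera, Fri-AM→Priya+Baptiste, Fri-PM→Priya+Baptiste, Sat-AM→Priya+Rivera.
Loads: Okafor 5, Priya 5, Baptiste 5, Rivera 4 — all ≤ 5.

5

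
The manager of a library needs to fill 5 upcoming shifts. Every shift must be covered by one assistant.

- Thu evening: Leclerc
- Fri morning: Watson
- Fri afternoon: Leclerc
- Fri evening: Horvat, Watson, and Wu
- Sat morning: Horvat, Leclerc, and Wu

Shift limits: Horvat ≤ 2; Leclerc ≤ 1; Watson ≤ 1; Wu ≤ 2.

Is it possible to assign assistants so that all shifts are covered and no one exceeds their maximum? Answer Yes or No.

Total capacity is 6 and 5 slots are needed, so capacity alone doesn't rule it out.
Shifts {Thu evening, Fri afternoon} need 2 worker-slots in total, but the assistants available for any of those shifts (Leclerc) can supply at most 1 among them. So no valid schedule exists.

No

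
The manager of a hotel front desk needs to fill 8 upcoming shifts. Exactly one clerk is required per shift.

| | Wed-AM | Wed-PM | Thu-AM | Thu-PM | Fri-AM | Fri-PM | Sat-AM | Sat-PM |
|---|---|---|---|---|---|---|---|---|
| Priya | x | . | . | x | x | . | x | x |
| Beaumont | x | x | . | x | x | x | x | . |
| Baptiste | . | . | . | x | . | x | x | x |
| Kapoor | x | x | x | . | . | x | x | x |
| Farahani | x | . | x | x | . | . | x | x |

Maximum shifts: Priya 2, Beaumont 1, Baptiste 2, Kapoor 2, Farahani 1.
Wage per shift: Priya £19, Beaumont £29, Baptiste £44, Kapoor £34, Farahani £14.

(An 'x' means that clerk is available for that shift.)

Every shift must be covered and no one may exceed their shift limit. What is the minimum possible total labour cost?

Picking the cheapest available clerk for each shift independently would cost £147, but that ignores the shift limits.
An optimal schedule: Wed-AM→Priya, Wed-PM→Beaumont, Thu-AM→Kapoor, Thu-PM→Baptiste, Fri-AM→Priya, Fri-PM→Baptiste, Sat-AM→Farahani, Sat-PM→Kapoor.
Total: 19 + 29 + 34 + 44 + 19 + 44 + 14 + 34 = £237.

£237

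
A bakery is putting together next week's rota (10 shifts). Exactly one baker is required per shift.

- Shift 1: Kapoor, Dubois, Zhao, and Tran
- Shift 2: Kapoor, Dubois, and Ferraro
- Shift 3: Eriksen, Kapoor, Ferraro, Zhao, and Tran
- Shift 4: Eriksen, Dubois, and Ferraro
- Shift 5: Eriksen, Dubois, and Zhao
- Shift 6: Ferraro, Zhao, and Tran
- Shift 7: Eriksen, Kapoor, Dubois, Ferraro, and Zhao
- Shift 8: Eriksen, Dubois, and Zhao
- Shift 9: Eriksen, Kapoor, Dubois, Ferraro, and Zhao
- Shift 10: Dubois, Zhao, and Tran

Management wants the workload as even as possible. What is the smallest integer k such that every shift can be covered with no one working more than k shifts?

2

With 6 bakers and 10 worker-slots to fill, someone must work at least ⌈10/6⌉ = 2 shifts, so k ≥ 2.
k = 2 works: Shift 1→Kapoor, Shift 2→Kapoor, Shift 3→Ferraro, Shift 4→Eriksen, Shift 5→Eriksen, Shift 6→Ferraro, Shift 7→Zhao, Shift 8→Dubois, Shift 9→Zhao, Shift 10→Dubois.
Loads: Eriksen 2, Kapoor 2, Dubois 2, Ferraro 2, Zhao 2, Tran 0 — all ≤ 2.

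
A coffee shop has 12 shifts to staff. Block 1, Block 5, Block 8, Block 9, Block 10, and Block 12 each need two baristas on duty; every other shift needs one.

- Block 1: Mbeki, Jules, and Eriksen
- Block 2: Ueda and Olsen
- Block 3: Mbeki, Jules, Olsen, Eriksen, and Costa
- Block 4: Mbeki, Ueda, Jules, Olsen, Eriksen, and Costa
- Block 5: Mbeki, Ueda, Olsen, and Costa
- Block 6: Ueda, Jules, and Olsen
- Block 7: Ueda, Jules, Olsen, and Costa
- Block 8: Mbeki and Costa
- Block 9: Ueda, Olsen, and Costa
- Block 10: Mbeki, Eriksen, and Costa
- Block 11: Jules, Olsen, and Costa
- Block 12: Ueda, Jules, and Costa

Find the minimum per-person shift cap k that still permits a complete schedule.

3

With 6 baristas and 18 worker-slots to fill, someone must work at least ⌈18/6⌉ = 3 shifts, so k ≥ 3.
k = 3 works: Block 1→Mbeki+Jules, Block 2→Ueda, Block 3→Eriksen, Block 4→Eriksen, Block 5→Olsen+Costa, Block 6→Ueda, Block 7→Olsen, Block 8→Mbeki+Costa, Block 9→Ueda+Olsen, Block 10→Mbeki+Eriksen, Block 11→Jules, Block 12→Jules+Costa.
Loads: Mbeki 3, Ueda 3, Jules 3, Olsen 3, Eriksen 3, Costa 3 — all ≤ 3.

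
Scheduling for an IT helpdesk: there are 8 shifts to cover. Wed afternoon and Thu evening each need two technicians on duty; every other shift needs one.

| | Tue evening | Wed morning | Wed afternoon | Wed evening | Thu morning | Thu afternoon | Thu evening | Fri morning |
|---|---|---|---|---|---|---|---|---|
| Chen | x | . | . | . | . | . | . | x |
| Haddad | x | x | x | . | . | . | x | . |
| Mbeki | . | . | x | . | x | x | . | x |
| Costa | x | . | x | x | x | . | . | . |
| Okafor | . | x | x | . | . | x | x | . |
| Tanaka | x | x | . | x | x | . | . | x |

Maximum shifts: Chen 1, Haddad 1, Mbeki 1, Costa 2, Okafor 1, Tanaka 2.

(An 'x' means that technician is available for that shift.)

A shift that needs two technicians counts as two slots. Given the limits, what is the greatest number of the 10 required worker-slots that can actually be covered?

Total capacity across all technicians is 1+1+1+2+1+2 = 8, and 10 slots are needed, so at most 8 can be filled.
An assignment achieving 8: Tue evening→Tanaka, Wed morning→Tanaka, Wed evening→Costa, Thu morning→Costa, Thu afternoon→Mbeki, Thu evening→Haddad+Okafor, Fri morning→Chen.
Loads: Chen 1/1, Haddad 1/1, Mbeki 1/1, Costa 2/2, Okafor 1/1, Tanaka 2/2.

8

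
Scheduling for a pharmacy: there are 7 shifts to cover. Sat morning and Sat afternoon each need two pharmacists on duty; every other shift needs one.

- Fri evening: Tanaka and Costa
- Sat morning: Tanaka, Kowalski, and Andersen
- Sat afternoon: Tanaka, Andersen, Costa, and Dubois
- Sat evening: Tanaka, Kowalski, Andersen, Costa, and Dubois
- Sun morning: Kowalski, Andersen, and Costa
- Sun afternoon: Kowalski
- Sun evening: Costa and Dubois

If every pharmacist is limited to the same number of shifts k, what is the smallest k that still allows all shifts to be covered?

With 5 pharmacists and 9 worker-slots to fill, someone must work at least ⌈9/5⌉ = 2 shifts, so k ≥ 2.
k = 2 works: Fri evening→Tanaka, Sat morning→Tanaka+Kowalski, Sat afternoon→Costa+Dubois, Sat evening→Andersen, Sun morning→Andersen, Sun afternoon→Kowalski, Sun evening→Costa.
Loads: Tanaka 2, Kowalski 2, Andersen 2, Costa 2, Dubois 1 — all ≤ 2.

2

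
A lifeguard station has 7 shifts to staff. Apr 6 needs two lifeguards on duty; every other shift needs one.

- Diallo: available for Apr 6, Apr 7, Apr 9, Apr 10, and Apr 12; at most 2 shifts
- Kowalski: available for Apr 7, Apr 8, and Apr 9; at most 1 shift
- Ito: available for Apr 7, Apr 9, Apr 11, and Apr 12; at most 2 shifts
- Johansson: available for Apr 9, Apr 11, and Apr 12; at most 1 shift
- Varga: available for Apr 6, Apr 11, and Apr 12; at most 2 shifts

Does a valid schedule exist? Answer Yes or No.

Yes

Apr 6 can only be covered by Diallo and Varga, so that assignment is forced.
Apr 8 can only be covered by Kowalski, so that assignment is forced.
Apr 10 can only be covered by Diallo, so that assignment is forced.
One valid schedule: Apr 6→Diallo+Varga, Apr 7→Ito, Apr 8→Kowalski, Apr 9→Johansson, Apr 10→Diallo, Apr 11→Ito, Apr 12→Varga.
Loads: Diallo 2/2, Kowalski 1/1, Ito 2/2, Johansson 1/1, Varga 2/2 — all within limits.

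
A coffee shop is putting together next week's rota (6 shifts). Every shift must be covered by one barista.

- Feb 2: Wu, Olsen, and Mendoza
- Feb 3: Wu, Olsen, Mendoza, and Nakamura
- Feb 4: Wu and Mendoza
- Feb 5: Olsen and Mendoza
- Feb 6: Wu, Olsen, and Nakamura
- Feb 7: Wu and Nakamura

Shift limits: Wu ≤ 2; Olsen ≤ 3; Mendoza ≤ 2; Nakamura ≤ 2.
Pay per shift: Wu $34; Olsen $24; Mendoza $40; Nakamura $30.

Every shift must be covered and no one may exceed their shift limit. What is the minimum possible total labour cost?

Picking the cheapest available barista for each shift independently would cost $160, but that ignores the shift limits.
An optimal schedule: Feb 2→Olsen, Feb 3→Nakamura, Feb 4→Wu, Feb 5→Olsen, Feb 6→Olsen, Feb 7→Nakamura.
Total: 24 + 30 + 34 + 24 + 24 + 30 = $166.

$166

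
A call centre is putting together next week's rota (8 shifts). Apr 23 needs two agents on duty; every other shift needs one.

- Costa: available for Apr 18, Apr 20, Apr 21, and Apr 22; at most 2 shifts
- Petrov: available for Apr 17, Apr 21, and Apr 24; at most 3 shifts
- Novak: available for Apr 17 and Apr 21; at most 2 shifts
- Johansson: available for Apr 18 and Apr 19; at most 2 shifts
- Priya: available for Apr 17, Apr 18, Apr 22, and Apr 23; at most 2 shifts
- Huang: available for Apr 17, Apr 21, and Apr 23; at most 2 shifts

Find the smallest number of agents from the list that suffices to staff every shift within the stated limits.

5

9 slots to fill and no one can take more than 3, so at least ⌈9/3⌉ = 3 agents are needed.
Shifts {Apr 19, Apr 20, Apr 23, Apr 24} need 5 slots, but among the agents available for them (Costa, Petrov, Johansson, Priya, and Huang) any 4 together supply at most 4. So 4 agents are not enough.
Costa, Petrov, Johansson, Priya, and Huang alone can cover everything: Apr 17→Petrov, Apr 18→Johansson, Apr 19→Johansson, Apr 20→Costa, Apr 21→Petrov, Apr 22→Costa, Apr 23→Priya+Huang, Apr 24→Petrov.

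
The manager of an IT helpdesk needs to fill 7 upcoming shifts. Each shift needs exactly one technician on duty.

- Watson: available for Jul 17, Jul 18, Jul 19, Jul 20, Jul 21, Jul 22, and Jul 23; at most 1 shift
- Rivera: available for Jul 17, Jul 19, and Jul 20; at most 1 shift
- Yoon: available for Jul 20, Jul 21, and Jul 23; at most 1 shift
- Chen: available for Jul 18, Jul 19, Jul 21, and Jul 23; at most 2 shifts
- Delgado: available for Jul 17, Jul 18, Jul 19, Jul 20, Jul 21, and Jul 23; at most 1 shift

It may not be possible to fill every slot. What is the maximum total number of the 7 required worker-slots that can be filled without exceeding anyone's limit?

Total capacity across all technicians is 1+1+1+2+1 = 6, and 7 slots are needed, so at most 6 can be filled.
An assignment achieving 6: Jul 17→Rivera, Jul 18→Chen, Jul 19→Chen, Jul 20→Yoon, Jul 21→Delgado, Jul 22→Watson.
Loads: Watson 1/1, Rivera 1/1, Yoon 1/1, Chen 2/2, Delgado 1/1.

6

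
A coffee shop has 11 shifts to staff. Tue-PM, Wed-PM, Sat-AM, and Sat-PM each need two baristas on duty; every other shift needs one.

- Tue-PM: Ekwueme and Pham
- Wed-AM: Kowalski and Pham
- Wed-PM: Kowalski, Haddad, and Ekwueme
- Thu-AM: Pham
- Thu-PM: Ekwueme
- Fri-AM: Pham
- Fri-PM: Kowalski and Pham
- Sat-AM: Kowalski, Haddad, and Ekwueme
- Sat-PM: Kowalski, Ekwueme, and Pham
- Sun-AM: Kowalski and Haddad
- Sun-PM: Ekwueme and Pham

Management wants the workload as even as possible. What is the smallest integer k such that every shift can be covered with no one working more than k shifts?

With 4 baristas and 15 worker-slots to fill, someone must work at least ⌈15/4⌉ = 4 shifts, so k ≥ 4.
k = 4 works: Tue-PM→Ekwueme+Pham, Wed-AM→Kowalski, Wed-PM→Kowalski+Haddad, Thu-AM→Pham, Thu-PM→Ekwueme, Fri-AM→Pham, Fri-PM→Kowalski, Sat-AM→Kowalski+Haddad, Sat-PM→Ekwueme+Pham, Sun-AM→Haddad, Sun-PM→Ekwueme.
Loads: Kowalski 4, Haddad 3, Ekwueme 4, Pham 4 — all ≤ 4.

4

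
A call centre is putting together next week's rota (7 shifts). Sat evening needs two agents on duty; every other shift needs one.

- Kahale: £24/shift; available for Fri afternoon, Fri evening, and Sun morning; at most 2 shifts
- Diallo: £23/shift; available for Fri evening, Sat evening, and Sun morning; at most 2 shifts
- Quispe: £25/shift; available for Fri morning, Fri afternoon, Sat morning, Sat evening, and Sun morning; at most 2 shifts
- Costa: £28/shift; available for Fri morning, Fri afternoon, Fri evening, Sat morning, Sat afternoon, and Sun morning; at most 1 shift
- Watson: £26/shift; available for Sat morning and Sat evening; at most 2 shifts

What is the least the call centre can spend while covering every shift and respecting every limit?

£198

Sat afternoon can only be covered by Costa, so that assignment is forced.
Picking the cheapest available agent for each shift independently would cost £196, but that ignores the shift limits.
An optimal schedule: Fri morning→Quispe, Fri afternoon→Kahale, Fri evening→Kahale, Sat morning→Quispe, Sat afternoon→Costa, Sat evening→Diallo+Watson, Sun morning→Diallo.
Total: 25 + 24 + 24 + 25 + 28 + 23 + 26 + 23 = £198.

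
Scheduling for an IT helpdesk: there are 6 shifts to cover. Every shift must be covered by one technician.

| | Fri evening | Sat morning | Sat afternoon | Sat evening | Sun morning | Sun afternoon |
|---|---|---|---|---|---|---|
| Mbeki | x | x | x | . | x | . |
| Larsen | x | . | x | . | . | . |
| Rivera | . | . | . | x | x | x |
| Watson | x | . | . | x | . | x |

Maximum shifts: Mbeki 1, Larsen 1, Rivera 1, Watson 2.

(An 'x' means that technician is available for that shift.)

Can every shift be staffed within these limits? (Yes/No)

No

Total capacity is 1+1+1+2 = 5 but 6 worker-slots are needed — infeasible.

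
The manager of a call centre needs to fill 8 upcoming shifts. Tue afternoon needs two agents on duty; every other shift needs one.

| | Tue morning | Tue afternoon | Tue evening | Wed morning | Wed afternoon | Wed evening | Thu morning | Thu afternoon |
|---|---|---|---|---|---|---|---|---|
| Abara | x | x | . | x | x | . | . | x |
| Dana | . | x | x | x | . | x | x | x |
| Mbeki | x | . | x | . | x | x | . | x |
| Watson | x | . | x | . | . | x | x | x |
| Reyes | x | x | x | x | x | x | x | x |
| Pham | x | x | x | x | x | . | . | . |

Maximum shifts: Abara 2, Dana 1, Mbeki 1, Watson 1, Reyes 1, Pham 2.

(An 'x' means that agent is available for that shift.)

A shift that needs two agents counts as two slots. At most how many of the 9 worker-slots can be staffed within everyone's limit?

8

Total capacity across all agents is 2+1+1+1+1+2 = 8, and 9 slots are needed, so at most 8 can be filled.
An assignment achieving 8: Tue morning→Pham, Tue afternoon→Abara+Reyes, Tue evening→Pham, Wed morning→Abara, Wed afternoon→Mbeki, Wed evening→Watson, Thu morning→Dana.
Loads: Abara 2/2, Dana 1/1, Mbeki 1/1, Watson 1/1, Reyes 1/1, Pham 2/2.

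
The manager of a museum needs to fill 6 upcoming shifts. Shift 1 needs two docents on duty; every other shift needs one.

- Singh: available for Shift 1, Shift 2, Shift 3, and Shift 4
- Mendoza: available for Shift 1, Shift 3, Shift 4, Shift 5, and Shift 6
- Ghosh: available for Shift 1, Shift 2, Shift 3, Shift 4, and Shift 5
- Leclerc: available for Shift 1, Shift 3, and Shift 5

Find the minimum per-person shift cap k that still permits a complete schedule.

2

With 4 docents and 7 worker-slots to fill, someone must work at least ⌈7/4⌉ = 2 shifts, so k ≥ 2.
k = 2 works: Shift 1→Ghosh+Leclerc, Shift 2→Singh, Shift 3→Ghosh, Shift 4→Singh, Shift 5→Mendoza, Shift 6→Mendoza.
Loads: Singh 2, Mendoza 2, Ghosh 2, Leclerc 1 — all ≤ 2.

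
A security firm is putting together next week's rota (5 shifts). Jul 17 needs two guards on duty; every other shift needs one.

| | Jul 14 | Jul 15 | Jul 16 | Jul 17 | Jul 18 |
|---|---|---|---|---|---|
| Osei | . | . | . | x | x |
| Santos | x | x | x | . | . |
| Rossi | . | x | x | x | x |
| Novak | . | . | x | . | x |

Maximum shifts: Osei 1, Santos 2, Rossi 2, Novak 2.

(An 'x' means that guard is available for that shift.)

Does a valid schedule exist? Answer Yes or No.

Jul 14 can only be covered by Santos, so that assignment is forced.
Jul 17 can only be covered by Osei and Rossi, so that assignment is forced.
One valid schedule: Jul 14→Santos, Jul 15→Santos, Jul 16→Rossi, Jul 17→Osei+Rossi, Jul 18→Novak.
Loads: Osei 1/1, Santos 2/2, Rossi 2/2, Novak 1/2 — all within limits.

Yes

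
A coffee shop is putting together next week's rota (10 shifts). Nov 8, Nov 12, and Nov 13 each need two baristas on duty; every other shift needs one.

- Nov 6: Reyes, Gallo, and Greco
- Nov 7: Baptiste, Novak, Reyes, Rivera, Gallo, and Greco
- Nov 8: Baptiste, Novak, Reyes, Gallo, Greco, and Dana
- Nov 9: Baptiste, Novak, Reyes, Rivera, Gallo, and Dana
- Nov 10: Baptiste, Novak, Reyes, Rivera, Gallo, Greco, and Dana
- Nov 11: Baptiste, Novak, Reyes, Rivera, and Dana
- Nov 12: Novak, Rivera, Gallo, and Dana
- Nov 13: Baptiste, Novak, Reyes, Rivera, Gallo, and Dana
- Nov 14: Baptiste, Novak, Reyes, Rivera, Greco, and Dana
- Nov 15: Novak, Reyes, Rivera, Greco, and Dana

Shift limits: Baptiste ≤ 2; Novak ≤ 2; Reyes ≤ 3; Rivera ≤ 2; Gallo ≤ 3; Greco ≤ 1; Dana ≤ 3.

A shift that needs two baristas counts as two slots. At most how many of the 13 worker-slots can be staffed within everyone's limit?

13

Total capacity across all baristas is 2+2+3+2+3+1+3 = 16, and 13 slots are needed, so at most 13 can be filled.
An assignment achieving 13: Nov 6→Reyes, Nov 7→Baptiste, Nov 8→Reyes+Gallo, Nov 9→Reyes, Nov 10→Gallo, Nov 11→Baptiste, Nov 12→Novak+Rivera, Nov 13→Rivera+Gallo, Nov 14→Greco, Nov 15→Novak.
Loads: Baptiste 2/2, Novak 2/2, Reyes 3/3, Rivera 2/2, Gallo 3/3, Greco 1/1, Dana 0/3.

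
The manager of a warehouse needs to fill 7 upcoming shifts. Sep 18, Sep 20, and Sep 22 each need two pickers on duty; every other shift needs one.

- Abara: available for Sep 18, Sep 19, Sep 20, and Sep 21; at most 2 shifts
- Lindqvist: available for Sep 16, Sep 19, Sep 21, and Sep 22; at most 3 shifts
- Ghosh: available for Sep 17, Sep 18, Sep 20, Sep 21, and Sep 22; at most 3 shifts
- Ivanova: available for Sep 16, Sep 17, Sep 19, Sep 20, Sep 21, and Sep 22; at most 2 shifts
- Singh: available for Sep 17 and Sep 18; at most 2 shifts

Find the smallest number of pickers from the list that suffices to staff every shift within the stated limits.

4

10 slots to fill and no one can take more than 3, so at least ⌈10/3⌉ = 4 pickers are needed.
Abara, Lindqvist, Ghosh, and Ivanova alone can cover everything: Sep 16→Lindqvist, Sep 17→Ghosh, Sep 18→Abara+Ghosh, Sep 19→Abara, Sep 20→Ghosh+Ivanova, Sep 21→Lindqvist, Sep 22→Lindqvist+Ivanova.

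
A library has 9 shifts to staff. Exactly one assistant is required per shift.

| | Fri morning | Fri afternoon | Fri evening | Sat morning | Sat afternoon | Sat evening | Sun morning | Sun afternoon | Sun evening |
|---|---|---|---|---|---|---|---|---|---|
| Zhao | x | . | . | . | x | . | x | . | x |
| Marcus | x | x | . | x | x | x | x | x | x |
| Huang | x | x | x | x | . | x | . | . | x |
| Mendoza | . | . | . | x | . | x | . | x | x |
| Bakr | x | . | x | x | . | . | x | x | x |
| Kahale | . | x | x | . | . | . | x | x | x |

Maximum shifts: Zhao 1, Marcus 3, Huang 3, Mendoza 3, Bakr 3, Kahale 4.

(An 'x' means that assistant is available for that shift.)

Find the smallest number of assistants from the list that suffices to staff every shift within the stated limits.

3

9 slots to fill and no one can take more than 4, so at least ⌈9/4⌉ = 3 assistants are needed.
Marcus, Huang, and Mendoza alone can cover everything: Fri morning→Marcus, Fri afternoon→Huang, Fri evening→Huang, Sat morning→Huang, Sat afternoon→Marcus, Sat evening→Mendoza, Sun morning→Marcus, Sun afternoon→Mendoza, Sun evening→Mendoza.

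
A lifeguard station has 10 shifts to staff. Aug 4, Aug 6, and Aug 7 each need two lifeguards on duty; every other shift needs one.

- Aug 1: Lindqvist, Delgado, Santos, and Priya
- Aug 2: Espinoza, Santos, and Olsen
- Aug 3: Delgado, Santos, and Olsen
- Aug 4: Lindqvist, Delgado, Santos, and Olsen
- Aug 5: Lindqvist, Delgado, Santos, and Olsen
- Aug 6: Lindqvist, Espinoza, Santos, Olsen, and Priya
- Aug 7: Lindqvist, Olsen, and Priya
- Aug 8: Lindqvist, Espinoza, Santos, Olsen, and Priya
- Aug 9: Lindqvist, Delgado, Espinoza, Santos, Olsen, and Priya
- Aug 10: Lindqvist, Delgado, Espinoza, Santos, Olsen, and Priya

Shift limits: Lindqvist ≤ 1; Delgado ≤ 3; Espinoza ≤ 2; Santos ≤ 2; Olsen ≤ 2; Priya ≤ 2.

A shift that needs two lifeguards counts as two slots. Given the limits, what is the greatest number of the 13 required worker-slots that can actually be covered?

12

Total capacity across all lifeguards is 1+3+2+2+2+2 = 12, and 13 slots are needed, so at most 12 can be filled.
An assignment achieving 12: Aug 1→Delgado, Aug 2→Espinoza, Aug 3→Delgado, Aug 4→Delgado+Santos, Aug 5→Santos, Aug 6→Espinoza+Olsen, Aug 7→Lindqvist+Olsen, Aug 8→Priya, Aug 9→Priya.
Loads: Lindqvist 1/1, Delgado 3/3, Espinoza 2/2, Santos 2/2, Olsen 2/2, Priya 2/2.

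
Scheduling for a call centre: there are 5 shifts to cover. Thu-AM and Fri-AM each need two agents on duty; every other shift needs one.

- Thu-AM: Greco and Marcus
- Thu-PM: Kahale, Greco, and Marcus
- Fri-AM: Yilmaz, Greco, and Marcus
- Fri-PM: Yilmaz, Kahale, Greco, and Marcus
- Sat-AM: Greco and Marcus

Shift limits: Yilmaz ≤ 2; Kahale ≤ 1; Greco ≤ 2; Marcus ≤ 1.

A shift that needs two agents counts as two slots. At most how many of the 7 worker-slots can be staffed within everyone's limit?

6

Total capacity across all agents is 2+1+2+1 = 6, and 7 slots are needed, so at most 6 can be filled.
An assignment achieving 6: Thu-AM→Greco+Marcus, Thu-PM→Kahale, Fri-AM→Yilmaz, Fri-PM→Yilmaz, Sat-AM→Greco.
Loads: Yilmaz 2/2, Kahale 1/1, Greco 2/2, Marcus 1/1.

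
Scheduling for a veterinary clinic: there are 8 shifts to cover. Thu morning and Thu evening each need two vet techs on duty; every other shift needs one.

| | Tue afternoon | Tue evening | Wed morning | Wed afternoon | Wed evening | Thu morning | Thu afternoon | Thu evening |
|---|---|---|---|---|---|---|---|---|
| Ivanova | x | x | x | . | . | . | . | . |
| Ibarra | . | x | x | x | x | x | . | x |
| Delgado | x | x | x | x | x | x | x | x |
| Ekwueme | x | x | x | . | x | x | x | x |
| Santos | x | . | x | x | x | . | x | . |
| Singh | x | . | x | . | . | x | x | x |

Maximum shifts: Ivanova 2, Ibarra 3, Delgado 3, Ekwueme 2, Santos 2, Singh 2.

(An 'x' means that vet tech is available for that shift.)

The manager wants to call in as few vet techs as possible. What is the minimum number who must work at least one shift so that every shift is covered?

4

10 slots to fill and no one can take more than 3, so at least ⌈10/3⌉ = 4 vet techs are needed.
Ivanova, Ibarra, Delgado, and Ekwueme alone can cover everything: Tue afternoon→Ivanova, Tue evening→Ivanova, Wed morning→Ekwueme, Wed afternoon→Ibarra, Wed evening→Ibarra, Thu morning→Ibarra+Delgado, Thu afternoon→Delgado, Thu evening→Delgado+Ekwueme.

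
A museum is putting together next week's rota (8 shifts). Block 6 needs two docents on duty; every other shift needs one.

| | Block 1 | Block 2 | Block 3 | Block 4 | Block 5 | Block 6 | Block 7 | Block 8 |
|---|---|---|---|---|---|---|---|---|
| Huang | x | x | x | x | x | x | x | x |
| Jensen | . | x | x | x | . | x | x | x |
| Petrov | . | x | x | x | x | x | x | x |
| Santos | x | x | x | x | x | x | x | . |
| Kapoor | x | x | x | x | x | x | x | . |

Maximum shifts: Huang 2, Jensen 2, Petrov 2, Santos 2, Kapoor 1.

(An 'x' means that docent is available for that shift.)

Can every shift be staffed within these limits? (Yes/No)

Yes

One valid schedule: Block 1→Huang, Block 2→Jensen, Block 3→Jensen, Block 4→Petrov, Block 5→Petrov, Block 6→Santos+Kapoor, Block 7→Santos, Block 8→Huang.
Loads: Huang 2/2, Jensen 2/2, Petrov 2/2, Santos 2/2, Kapoor 1/1 — all within limits.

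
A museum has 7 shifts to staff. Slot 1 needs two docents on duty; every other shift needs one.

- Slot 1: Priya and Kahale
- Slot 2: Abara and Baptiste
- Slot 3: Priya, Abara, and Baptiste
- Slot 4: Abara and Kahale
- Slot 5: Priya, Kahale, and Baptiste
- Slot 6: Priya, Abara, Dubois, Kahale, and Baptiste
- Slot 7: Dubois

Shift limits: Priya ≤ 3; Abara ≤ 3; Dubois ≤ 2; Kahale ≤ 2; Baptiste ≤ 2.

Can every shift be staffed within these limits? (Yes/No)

Yes

Slot 1 can only be covered by Priya and Kahale, so that assignment is forced.
Slot 7 can only be covered by Dubois, so that assignment is forced.
One valid schedule: Slot 1→Priya+Kahale, Slot 2→Abara, Slot 3→Priya, Slot 4→Abara, Slot 5→Priya, Slot 6→Abara, Slot 7→Dubois.
Loads: Priya 3/3, Abara 3/3, Dubois 1/2, Kahale 1/2, Baptiste 0/2 — all within limits.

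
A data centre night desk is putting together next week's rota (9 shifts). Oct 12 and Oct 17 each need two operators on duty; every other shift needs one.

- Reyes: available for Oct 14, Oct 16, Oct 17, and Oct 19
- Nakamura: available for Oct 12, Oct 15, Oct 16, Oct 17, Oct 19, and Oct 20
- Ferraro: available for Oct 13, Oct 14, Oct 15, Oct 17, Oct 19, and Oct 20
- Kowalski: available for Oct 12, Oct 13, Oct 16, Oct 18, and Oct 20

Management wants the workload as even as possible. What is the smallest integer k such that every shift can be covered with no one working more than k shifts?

3

With 4 operators and 11 worker-slots to fill, someone must work at least ⌈11/4⌉ = 3 shifts, so k ≥ 3.
k = 3 works: Oct 12→Nakamura+Kowalski, Oct 13→Ferraro, Oct 14→Reyes, Oct 15→Nakamura, Oct 16→Reyes, Oct 17→Reyes+Nakamura, Oct 18→Kowalski, Oct 19→Ferraro, Oct 20→Ferraro.
Loads: Reyes 3, Nakamura 3, Ferraro 3, Kowalski 2 — all ≤ 3.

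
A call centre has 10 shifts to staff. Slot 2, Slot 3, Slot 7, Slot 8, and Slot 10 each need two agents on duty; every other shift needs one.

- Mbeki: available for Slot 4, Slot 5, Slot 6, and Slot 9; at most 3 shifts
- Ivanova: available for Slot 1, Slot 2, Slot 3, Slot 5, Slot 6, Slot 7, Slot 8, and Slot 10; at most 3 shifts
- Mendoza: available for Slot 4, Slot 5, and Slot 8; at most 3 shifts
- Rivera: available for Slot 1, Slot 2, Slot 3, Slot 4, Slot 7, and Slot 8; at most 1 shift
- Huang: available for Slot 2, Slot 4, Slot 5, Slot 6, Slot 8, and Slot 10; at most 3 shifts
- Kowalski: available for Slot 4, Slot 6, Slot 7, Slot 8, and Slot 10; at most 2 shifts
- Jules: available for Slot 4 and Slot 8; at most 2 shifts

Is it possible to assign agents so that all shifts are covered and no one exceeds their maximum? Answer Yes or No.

Total capacity is 17 and 15 slots are needed, so capacity alone doesn't rule it out.
Shifts {Slot 1, Slot 2, Slot 3, Slot 7} need 7 worker-slots in total, but the agents available for any of those shifts (Ivanova, Rivera, Huang, and Kowalski) can supply at most 6 among them. So no valid schedule exists.

No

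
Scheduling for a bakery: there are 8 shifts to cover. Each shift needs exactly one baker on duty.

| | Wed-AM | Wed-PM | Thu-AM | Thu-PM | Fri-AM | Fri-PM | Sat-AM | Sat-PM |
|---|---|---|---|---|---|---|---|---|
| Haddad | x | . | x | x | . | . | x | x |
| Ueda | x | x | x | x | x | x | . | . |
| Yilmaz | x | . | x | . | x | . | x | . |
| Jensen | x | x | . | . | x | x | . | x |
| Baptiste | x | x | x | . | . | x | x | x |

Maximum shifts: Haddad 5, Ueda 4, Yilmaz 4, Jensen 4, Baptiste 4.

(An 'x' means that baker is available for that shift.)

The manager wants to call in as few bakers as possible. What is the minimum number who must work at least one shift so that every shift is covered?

8 slots to fill and no one can take more than 5, so at least ⌈8/5⌉ = 2 bakers are needed.
Haddad and Ueda alone can cover everything: Wed-AM→Haddad, Wed-PM→Ueda, Thu-AM→Haddad, Thu-PM→Haddad, Fri-AM→Ueda, Fri-PM→Ueda, Sat-AM→Haddad, Sat-PM→Haddad.

2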